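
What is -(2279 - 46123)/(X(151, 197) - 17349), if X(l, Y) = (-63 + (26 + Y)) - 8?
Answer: -43844/17197 ≈ -2.5495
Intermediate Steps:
X(l, Y) = -45 + Y (X(l, Y) = (-37 + Y) - 8 = -45 + Y)
-(2279 - 46123)/(X(151, 197) - 17349) = -(2279 - 46123)/((-45 + 197) - 17349) = -(-43844)/(152 - 17349) = -(-43844)/(-17197) = -(-43844)*(-1)/17197 = -1*43844/17197 = -43844/17197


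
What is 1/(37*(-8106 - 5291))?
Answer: -1/495689 ≈ -2.0174e-6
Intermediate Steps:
1/(37*(-8106 - 5291)) = 1/(37*(-13397)) = 1/(-495689) = -1/495689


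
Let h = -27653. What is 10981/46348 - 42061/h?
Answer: 2253100821/1281661244 ≈ 1.7580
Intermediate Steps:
10981/46348 - 42061/h = 10981/46348 - 42061/(-27653) = 10981*(1/46348) - 42061*(-1/27653) = 10981/46348 + 42061/27653 = 2253100821/1281661244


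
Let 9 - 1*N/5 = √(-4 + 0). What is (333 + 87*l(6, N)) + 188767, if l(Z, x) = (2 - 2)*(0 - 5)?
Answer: 189100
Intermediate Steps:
N = 45 - 10*I (N = 45 - 5*√(-4 + 0) = 45 - 10*I ≈ 45.0 - 10.0*I)
l(Z, x) = 0 (l(Z, x) = 0*(-5) = 0)
(333 + 87*l(6, N)) + 188767 = (333 + 87*0) + 188767 = (333 + 0) + 188767 = 333 + 188767 = 189100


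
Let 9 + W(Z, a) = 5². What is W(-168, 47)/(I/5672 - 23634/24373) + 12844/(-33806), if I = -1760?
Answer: -2407755232794/186935060549 ≈ -12.880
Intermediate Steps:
W(Z, a) = 16 (W(Z, a) = -9 + 5² = -9 + 25 = 16)
W(-168, 47)/(I/5672 - 23634/24373) + 12844/(-33806) = 16/(-1760/5672 - 23634/24373) + 12844/(-33806) = 16/(-1760*1/5672 - 23634*1/24373) + 12844*(-1/33806) = 16/(-220/709 - 23634/24373) - 6422/16903 = 16/(-22118566/17280457) - 6422/16903 = 16*(-17280457/22118566) - 6422/16903 = -138243656/11059283 - 6422/16903 = -2407755232794/186935060549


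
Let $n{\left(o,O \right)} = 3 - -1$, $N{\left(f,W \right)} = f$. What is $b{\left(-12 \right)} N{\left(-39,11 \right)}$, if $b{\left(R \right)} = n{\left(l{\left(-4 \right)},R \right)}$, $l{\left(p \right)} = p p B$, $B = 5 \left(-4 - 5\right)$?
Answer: $-156$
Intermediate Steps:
$B = -45$ ($B = 5 \left(-9\right) = -45$)
$l{\left(p \right)} = - 45 p^{2}$ ($l{\left(p \right)} = p p \left(-45\right) = p^{2} \left(-45\right) = - 45 p^{2}$)
$n{\left(o,O \right)} = 4$ ($n{\left(o,O \right)} = 3 + 1 = 4$)
$b{\left(R \right)} = 4$
$b{\left(-12 \right)} N{\left(-39,11 \right)} = 4 \left(-39\right) = -156$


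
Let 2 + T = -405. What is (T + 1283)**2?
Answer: 767376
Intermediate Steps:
T = -407 (T = -2 - 405 = -407)
(T + 1283)**2 = (-407 + 1283)**2 = 876**2 = 767376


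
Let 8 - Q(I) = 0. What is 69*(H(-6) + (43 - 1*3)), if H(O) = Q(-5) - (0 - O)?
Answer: 2898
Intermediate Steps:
Q(I) = 8 (Q(I) = 8 - 1*0 = 8 + 0 = 8)
H(O) = 8 + O (H(O) = 8 - (0 - O) = 8 - (-1)*O = 8 + O)
69*(H(-6) + (43 - 1*3)) = 69*((8 - 6) + (43 - 1*3)) = 69*(2 + (43 - 3)) = 69*(2 + 40) = 69*42 = 2898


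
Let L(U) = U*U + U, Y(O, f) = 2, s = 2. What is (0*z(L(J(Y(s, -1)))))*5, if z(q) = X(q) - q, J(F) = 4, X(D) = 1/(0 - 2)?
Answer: 0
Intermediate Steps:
X(D) = -1/2 (X(D) = 1/(-2) = -1/2)
L(U) = U + U**2 (L(U) = U**2 + U = U + U**2)
z(q) = -1/2 - q
(0*z(L(J(Y(s, -1)))))*5 = (0*(-1/2 - 4*(1 + 4)))*5 = (0*(-1/2 - 4*5))*5 = (0*(-1/2 - 1*20))*5 = (0*(-1/2 - 20))*5 = (0*(-41/2))*5 = 0*5 = 0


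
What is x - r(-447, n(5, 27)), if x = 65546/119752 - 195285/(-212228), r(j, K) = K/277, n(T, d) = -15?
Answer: 669521371291/439992469082 ≈ 1.5217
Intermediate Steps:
r(j, K) = K/277 (r(j, K) = K*(1/277) = K/277)
x = 2331029113/1588420466 (x = 65546*(1/119752) - 195285*(-1/212228) = 32773/59876 + 195285/212228 = 2331029113/1588420466 ≈ 1.4675)
x - r(-447, n(5, 27)) = 2331029113/1588420466 - (-15)/277 = 2331029113/1588420466 - 1*(-15/277) = 2331029113/1588420466 + 15/277 = 669521371291/439992469082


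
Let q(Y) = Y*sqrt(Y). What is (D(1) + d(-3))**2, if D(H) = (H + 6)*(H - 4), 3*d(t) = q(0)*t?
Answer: 441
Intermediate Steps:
q(Y) = Y**(3/2)
d(t) = 0 (d(t) = (0**(3/2)*t)/3 = (0*t)/3 = (1/3)*0 = 0)
D(H) = (-4 + H)*(6 + H) (D(H) = (6 + H)*(-4 + H) = (-4 + H)*(6 + H))
(D(1) + d(-3))**2 = ((-24 + 1**2 + 2*1) + 0)**2 = ((-24 + 1 + 2) + 0)**2 = (-21 + 0)**2 = (-21)**2 = 441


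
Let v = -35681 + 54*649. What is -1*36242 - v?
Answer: -35607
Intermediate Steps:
v = -635 (v = -35681 + 35046 = -635)
-1*36242 - v = -1*36242 - 1*(-635) = -36242 + 635 = -35607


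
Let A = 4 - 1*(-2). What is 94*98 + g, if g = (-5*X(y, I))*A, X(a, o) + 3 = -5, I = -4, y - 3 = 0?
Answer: 9452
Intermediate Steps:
y = 3 (y = 3 + 0 = 3)
X(a, o) = -8 (X(a, o) = -3 - 5 = -8)
A = 6 (A = 4 + 2 = 6)
g = 240 (g = -5*(-8)*6 = 40*6 = 240)
94*98 + g = 94*98 + 240 = 9212 + 240 = 9452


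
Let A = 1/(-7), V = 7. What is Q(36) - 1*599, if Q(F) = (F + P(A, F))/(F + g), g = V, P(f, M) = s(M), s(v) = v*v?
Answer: -24425/43 ≈ -568.02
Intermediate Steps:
s(v) = v**2
A = -1/7 ≈ -0.14286
P(f, M) = M**2
g = 7
Q(F) = (F + F**2)/(7 + F) (Q(F) = (F + F**2)/(F + 7) = (F + F**2)/(7 + F))
Q(36) - 1*599 = 36*(1 + 36)/(7 + 36) - 1*599 = 36*37/43 - 599 = 36*(1/43)*37 - 599 = 1332/43 - 599 = -24425/43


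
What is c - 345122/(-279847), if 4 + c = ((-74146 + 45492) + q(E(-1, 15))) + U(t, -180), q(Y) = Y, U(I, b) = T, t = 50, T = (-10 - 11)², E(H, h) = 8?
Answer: -7893858901/279847 ≈ -28208.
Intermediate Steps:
T = 441 (T = (-21)² = 441)
U(I, b) = 441
c = -28209 (c = -4 + (((-74146 + 45492) + 8) + 441) = -4 + ((-28654 + 8) + 441) = -4 + (-28646 + 441) = -4 - 28205 = -28209)
c - 345122/(-279847) = -28209 - 345122/(-279847) = -28209 - 345122*(-1)/279847 = -28209 - 1*(-345122/279847) = -28209 + 345122/279847 = -7893858901/279847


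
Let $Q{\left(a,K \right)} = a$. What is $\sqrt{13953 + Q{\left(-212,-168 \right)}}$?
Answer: $\sqrt{13741} \approx 117.22$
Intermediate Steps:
$\sqrt{13953 + Q{\left(-212,-168 \right)}} = \sqrt{13953 - 212} = \sqrt{13741}$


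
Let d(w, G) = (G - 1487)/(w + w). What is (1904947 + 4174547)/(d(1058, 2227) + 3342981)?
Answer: 1608026163/884218567 ≈ 1.8186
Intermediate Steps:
d(w, G) = (-1487 + G)/(2*w) (d(w, G) = (-1487 + G)/((2*w)) = (-1487 + G)*(1/(2*w)) = (-1487 + G)/(2*w))
(1904947 + 4174547)/(d(1058, 2227) + 3342981) = (1904947 + 4174547)/((½)*(-1487 + 2227)/1058 + 3342981) = 6079494/((½)*(1/1058)*740 + 3342981) = 6079494/(185/529 + 3342981) = 6079494/(1768437134/529) = 6079494*(529/1768437134) = 1608026163/884218567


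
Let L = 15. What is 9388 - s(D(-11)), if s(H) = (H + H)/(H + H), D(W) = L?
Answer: 9387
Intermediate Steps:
D(W) = 15
s(H) = 1 (s(H) = (2*H)/((2*H)) = (2*H)*(1/(2*H)) = 1)
9388 - s(D(-11)) = 9388 - 1*1 = 9388 - 1 = 9387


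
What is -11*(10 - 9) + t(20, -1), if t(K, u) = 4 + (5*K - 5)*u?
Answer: -102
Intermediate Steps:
t(K, u) = 4 + u*(-5 + 5*K) (t(K, u) = 4 + (-5 + 5*K)*u = 4 + u*(-5 + 5*K))
-11*(10 - 9) + t(20, -1) = -11*(10 - 9) + (4 - 5*(-1) + 5*20*(-1)) = -11*1 + (4 + 5 - 100) = -11 - 91 = -102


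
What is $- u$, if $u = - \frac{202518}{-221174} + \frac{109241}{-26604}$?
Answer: $\frac{9386740031}{2942056548} \approx 3.1905$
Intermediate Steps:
$u = - \frac{9386740031}{2942056548}$ ($u = \left(-202518\right) \left(- \frac{1}{221174}\right) + 109241 \left(- \frac{1}{26604}\right) = \frac{101259}{110587} - \frac{109241}{26604} = - \frac{9386740031}{2942056548} \approx -3.1905$)
$- u = \left(-1\right) \left(- \frac{9386740031}{2942056548}\right) = \frac{9386740031}{2942056548}$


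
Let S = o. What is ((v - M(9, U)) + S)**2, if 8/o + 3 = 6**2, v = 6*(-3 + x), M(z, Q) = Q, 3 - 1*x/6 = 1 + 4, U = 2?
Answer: 9168784/1089 ≈ 8419.5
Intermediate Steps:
x = -12 (x = 18 - 6*(1 + 4) = 18 - 6*5 = 18 - 30 = -12)
v = -90 (v = 6*(-3 - 12) = 6*(-15) = -90)
o = 8/33 (o = 8/(-3 + 6**2) = 8/(-3 + 36) = 8/33 ≈ 0.24242)
S = 8/33 ≈ 0.24242
((v - M(9, U)) + S)**2 = ((-90 - 1*2) + 8/33)**2 = ((-90 - 2) + 8/33)**2 = (-92 + 8/33)**2 = (-3028/33)**2 = 9168784/1089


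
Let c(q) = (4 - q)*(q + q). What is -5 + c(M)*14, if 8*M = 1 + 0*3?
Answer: 137/16 ≈ 8.5625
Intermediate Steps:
M = ⅛ (M = (1 + 0*3)/8 = (1 + 0)/8 = (⅛)*1 = ⅛ ≈ 0.12500)
c(q) = 2*q*(4 - q) (c(q) = (4 - q)*(2*q) = 2*q*(4 - q))
-5 + c(M)*14 = -5 + (2*(⅛)*(4 - 1*⅛))*14 = -5 + (2*(⅛)*(4 - ⅛))*14 = -5 + (2*(⅛)*(31/8))*14 = -5 + (31/32)*14 = -5 + 217/16 = 137/16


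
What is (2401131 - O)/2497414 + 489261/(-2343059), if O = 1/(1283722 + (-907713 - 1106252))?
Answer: 1608033178643480542/2136540715524945259 ≈ 0.75263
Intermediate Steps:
O = -1/730243 (O = 1/(1283722 - 2013965) = 1/(-730243) = -1/730243 ≈ -1.3694e-6)
(2401131 - O)/2497414 + 489261/(-2343059) = (2401131 - 1*(-1/730243))/2497414 + 489261/(-2343059) = (2401131 + 1/730243)*(1/2497414) + 489261*(-1/2343059) = (1753409104834/730243)*(1/2497414) - 489261/2343059 = 876704552417/911859545801 - 489261/2343059 = 1608033178643480542/2136540715524945259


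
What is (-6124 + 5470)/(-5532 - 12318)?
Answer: 109/2975 ≈ 0.036639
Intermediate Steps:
(-6124 + 5470)/(-5532 - 12318) = -654/(-17850) = -654*(-1/17850) = 109/2975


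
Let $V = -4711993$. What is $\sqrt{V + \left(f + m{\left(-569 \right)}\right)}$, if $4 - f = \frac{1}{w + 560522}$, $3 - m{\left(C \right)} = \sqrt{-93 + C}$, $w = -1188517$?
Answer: $\frac{\sqrt{-1858302295469091655 - 394377720025 i \sqrt{662}}}{627995} \approx 0.0059265 - 2170.7 i$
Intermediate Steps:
$m{\left(C \right)} = 3 - \sqrt{-93 + C}$
$f = \frac{2511981}{627995}$ ($f = 4 - \frac{1}{-1188517 + 560522} = 4 - \frac{1}{-627995} = 4 - - \frac{1}{627995} = 4 + \frac{1}{627995} = \frac{2511981}{627995} \approx 4.0$)
$\sqrt{V + \left(f + m{\left(-569 \right)}\right)} = \sqrt{-4711993 + \left(\frac{2511981}{627995} + \left(3 - \sqrt{-93 - 569}\right)\right)} = \sqrt{-4711993 + \left(\frac{2511981}{627995} + \left(3 - \sqrt{-662}\right)\right)} = \sqrt{-4711993 + \left(\frac{2511981}{627995} + \left(3 - i \sqrt{662}\right)\right)} = \sqrt{-4711993 + \left(\frac{4395966}{627995} - i \sqrt{662}\right)} = \sqrt{- \frac{2959103648069}{627995} - i \sqrt{662}}$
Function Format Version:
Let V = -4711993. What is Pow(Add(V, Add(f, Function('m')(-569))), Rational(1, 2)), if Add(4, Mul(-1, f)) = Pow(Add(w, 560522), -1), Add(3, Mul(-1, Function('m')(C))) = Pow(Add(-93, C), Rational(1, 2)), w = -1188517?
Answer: Mul(Rational(1, 627995), Pow(Add(-1858302295469091655, Mul(-394377720025, I, Pow(662, Rational(1, 2)))), Rational(1, 2))) ≈ Add(0.0059265, Mul(-2170.7, I))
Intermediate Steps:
Function('m')(C) = Add(3, Mul(-1, Pow(Add(-93, C), Rational(1, 2))))
f = Rational(2511981, 627995) (f = Add(4, Mul(-1, Pow(Add(-1188517, 560522), -1))) = Add(4, Mul(-1, Pow(-627995, -1))) = Add(4, Mul(-1, Rational(-1, 627995))) = Add(4, Rational(1, 627995)) = Rational(2511981, 627995) ≈ 4.0000)
Pow(Add(V, Add(f, Function('m')(-569))), Rational(1, 2)) = Pow(Add(-4711993, Add(Rational(2511981, 627995), Add(3, Mul(-1, Pow(Add(-93, -569), Rational(1, 2)))))), Rational(1, 2)) = Pow(Add(-4711993, Add(Rational(2511981, 627995), Add(3, Mul(-1, Pow(-662, Rational(1, 2)))))), Rational(1, 2)) = Pow(Add(-4711993, Add(Rational(2511981, 627995), Add(3, Mul(-1, Mul(I, Pow(662, Rational(1, 2))))))), Rational(1, 2)) = Pow(Add(-4711993, Add(Rational(2511981, 627995), Add(3, Mul(-1, I, Pow(662, Rational(1, 2)))))), Rational(1, 2)) = Pow(Add(-4711993, Add(Rational(4395966, 627995), Mul(-1, I, Pow(662, Rational(1, 2))))), Rational(1, 2)) = Pow(Add(Rational(-2959103648069, 627995), Mul(-1, I, Pow(662, Rational(1, 2)))), Rational(1, 2))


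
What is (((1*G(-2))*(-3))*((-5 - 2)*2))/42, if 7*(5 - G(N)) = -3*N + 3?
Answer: 26/7 ≈ 3.7143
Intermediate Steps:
G(N) = 32/7 + 3*N/7 (G(N) = 5 - (-3*N + 3)/7 = 5 - (3 - 3*N)/7 = 5 + (-3/7 + 3*N/7) = 32/7 + 3*N/7)
(((1*G(-2))*(-3))*((-5 - 2)*2))/42 = (((1*(32/7 + (3/7)*(-2)))*(-3))*((-5 - 2)*2))/42 = (((1*(32/7 - 6/7))*(-3))*(-7*2))*(1/42) = (((1*(26/7))*(-3))*(-14))*(1/42) = (((26/7)*(-3))*(-14))*(1/42) = -78/7*(-14)*(1/42) = 156*(1/42) = 26/7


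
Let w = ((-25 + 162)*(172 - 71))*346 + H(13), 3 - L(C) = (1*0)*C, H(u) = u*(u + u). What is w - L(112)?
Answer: 4787937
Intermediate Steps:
H(u) = 2*u² (H(u) = u*(2*u) = 2*u²)
L(C) = 3 (L(C) = 3 - 1*0*C = 3 - 0*C = 3 - 1*0 = 3 + 0 = 3)
w = 4787940 (w = ((-25 + 162)*(172 - 71))*346 + 2*13² = (137*101)*346 + 2*169 = 13837*346 + 338 = 4787602 + 338 = 4787940)
w - L(112) = 4787940 - 1*3 = 4787940 - 3 = 4787937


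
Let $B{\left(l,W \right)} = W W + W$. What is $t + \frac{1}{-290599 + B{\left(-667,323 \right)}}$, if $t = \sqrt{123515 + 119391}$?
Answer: $- \frac{1}{185947} + \sqrt{242906} \approx 492.85$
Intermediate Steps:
$B{\left(l,W \right)} = W + W^{2}$ ($B{\left(l,W \right)} = W^{2} + W = W + W^{2}$)
$t = \sqrt{242906} \approx 492.85$
$t + \frac{1}{-290599 + B{\left(-667,323 \right)}} = \sqrt{242906} + \frac{1}{-290599 + 323 \left(1 + 323\right)} = \sqrt{242906} + \frac{1}{-290599 + 323 \cdot 324} = \sqrt{242906} + \frac{1}{-290599 + 104652} = \sqrt{242906} + \frac{1}{-185947} = \sqrt{242906} - \frac{1}{185947} = - \frac{1}{185947} + \sqrt{242906}$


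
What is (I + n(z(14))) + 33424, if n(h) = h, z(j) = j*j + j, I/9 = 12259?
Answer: 143965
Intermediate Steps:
I = 110331 (I = 9*12259 = 110331)
z(j) = j + j² (z(j) = j² + j = j + j²)
(I + n(z(14))) + 33424 = (110331 + 14*(1 + 14)) + 33424 = (110331 + 14*15) + 33424 = (110331 + 210) + 33424 = 110541 + 33424 = 143965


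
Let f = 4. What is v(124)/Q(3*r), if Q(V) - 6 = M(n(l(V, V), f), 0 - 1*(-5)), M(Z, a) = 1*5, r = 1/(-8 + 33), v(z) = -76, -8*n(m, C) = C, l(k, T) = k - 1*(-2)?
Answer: -76/11 ≈ -6.9091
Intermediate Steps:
l(k, T) = 2 + k (l(k, T) = k + 2 = 2 + k)
n(m, C) = -C/8
r = 1/25 ≈ 0.040000
M(Z, a) = 5
Q(V) = 11 (Q(V) = 6 + 5 = 11)
v(124)/Q(3*r) = -76/11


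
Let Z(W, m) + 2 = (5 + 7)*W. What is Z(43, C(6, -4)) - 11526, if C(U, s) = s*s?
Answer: -11012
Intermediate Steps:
C(U, s) = s²
Z(W, m) = -2 + 12*W (Z(W, m) = -2 + (5 + 7)*W = -2 + 12*W)
Z(43, C(6, -4)) - 11526 = (-2 + 12*43) - 11526 = (-2 + 516) - 11526 = 514 - 11526 = -11012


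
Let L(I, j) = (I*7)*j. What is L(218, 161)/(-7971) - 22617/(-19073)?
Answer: -4505688971/152030883 ≈ -29.637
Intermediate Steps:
L(I, j) = 7*I*j (L(I, j) = (7*I)*j = 7*I*j)
L(218, 161)/(-7971) - 22617/(-19073) = (7*218*161)/(-7971) - 22617/(-19073) = 245686*(-1/7971) - 22617*(-1/19073) = -245686/7971 + 22617/19073 = -4505688971/152030883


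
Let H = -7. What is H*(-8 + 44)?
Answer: -252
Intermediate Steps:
H*(-8 + 44) = -7*(-8 + 44) = -7*36 = -252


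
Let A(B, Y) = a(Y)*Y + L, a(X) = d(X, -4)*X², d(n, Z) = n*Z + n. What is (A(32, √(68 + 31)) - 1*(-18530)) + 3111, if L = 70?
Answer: -7692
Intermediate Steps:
d(n, Z) = n + Z*n (d(n, Z) = Z*n + n = n + Z*n)
a(X) = -3*X³ (a(X) = (X*(1 - 4))*X² = (X*(-3))*X² = (-3*X)*X² = -3*X³)
A(B, Y) = 70 - 3*Y⁴ (A(B, Y) = (-3*Y³)*Y + 70 = -3*Y⁴ + 70 = 70 - 3*Y⁴)
(A(32, √(68 + 31)) - 1*(-18530)) + 3111 = ((70 - 3*(68 + 31)²) - 1*(-18530)) + 3111 = ((70 - 3*(√99)⁴) + 18530) + 3111 = ((70 - 3*(3*√11)⁴) + 18530) + 3111 = ((70 - 3*9801) + 18530) + 3111 = ((70 - 29403) + 18530) + 3111 = (-29333 + 18530) + 3111 = -10803 + 3111 = -7692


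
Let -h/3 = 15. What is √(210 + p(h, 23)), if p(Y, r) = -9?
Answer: √201 ≈ 14.177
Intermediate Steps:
h = -45 (h = -3*15 = -45)
√(210 + p(h, 23)) = √(210 - 9) = √201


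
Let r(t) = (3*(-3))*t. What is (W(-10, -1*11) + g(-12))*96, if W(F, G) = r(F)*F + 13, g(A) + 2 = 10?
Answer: -84384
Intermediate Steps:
g(A) = 8 (g(A) = -2 + 10 = 8)
r(t) = -9*t
W(F, G) = 13 - 9*F**2 (W(F, G) = (-9*F)*F + 13 = -9*F**2 + 13 = 13 - 9*F**2)
(W(-10, -1*11) + g(-12))*96 = ((13 - 9*(-10)**2) + 8)*96 = ((13 - 9*100) + 8)*96 = ((13 - 900) + 8)*96 = (-887 + 8)*96 = -879*96 = -84384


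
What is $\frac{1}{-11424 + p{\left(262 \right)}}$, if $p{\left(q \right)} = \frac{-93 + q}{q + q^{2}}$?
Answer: $- \frac{68906}{787181975} \approx -8.7535 \cdot 10^{-5}$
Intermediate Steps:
$p{\left(q \right)} = \frac{-93 + q}{q + q^{2}}$
$\frac{1}{-11424 + p{\left(262 \right)}} = \frac{1}{-11424 + \frac{-93 + 262}{262 \left(1 + 262\right)}} = \frac{1}{-11424 + \frac{1}{262} \cdot \frac{1}{263} \cdot 169} = \frac{1}{-11424 + \frac{169}{68906}} = \frac{1}{- \frac{787181975}{68906}} = - \frac{68906}{787181975}$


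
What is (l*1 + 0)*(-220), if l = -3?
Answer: 660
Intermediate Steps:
(l*1 + 0)*(-220) = (-3*1 + 0)*(-220) = (-3 + 0)*(-220) = -3*(-220) = 660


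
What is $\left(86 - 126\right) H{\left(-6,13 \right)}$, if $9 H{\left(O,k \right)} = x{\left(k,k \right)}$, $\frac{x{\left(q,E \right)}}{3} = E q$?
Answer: $- \frac{6760}{3} \approx -2253.3$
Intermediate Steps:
$x{\left(q,E \right)} = 3 E q$
$H{\left(O,k \right)} = \frac{k^{2}}{3}$ ($H{\left(O,k \right)} = \frac{3 k k}{9} = \frac{3 k^{2}}{9} = \frac{k^{2}}{3}$)
$\left(86 - 126\right) H{\left(-6,13 \right)} = \left(86 - 126\right) \frac{13^{2}}{3} = - 40 \cdot \frac{1}{3} \cdot 169 = \left(-40\right) \frac{169}{3} = - \frac{6760}{3}$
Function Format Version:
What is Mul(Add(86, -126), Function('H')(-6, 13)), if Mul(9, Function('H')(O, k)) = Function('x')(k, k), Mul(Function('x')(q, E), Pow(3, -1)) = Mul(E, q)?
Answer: Rational(-6760, 3) ≈ -2253.3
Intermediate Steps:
Function('x')(q, E) = Mul(3, E, q) (Function('x')(q, E) = Mul(3, Mul(E, q)) = Mul(3, E, q))
Function('H')(O, k) = Mul(Rational(1, 3), Pow(k, 2)) (Function('H')(O, k) = Mul(Rational(1, 9), Mul(3, k, k)) = Mul(Rational(1, 9), Mul(3, Pow(k, 2))) = Mul(Rational(1, 3), Pow(k, 2)))
Mul(Add(86, -126), Function('H')(-6, 13)) = Mul(Add(86, -126), Mul(Rational(1, 3), Pow(13, 2))) = Mul(-40, Mul(Rational(1, 3), 169)) = Mul(-40, Rational(169, 3)) = Rational(-6760, 3)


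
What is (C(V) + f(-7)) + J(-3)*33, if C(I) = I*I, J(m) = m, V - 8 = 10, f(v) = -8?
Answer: 217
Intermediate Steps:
V = 18 (V = 8 + 10 = 18)
C(I) = I²
(C(V) + f(-7)) + J(-3)*33 = (18² - 8) - 3*33 = (324 - 8) - 99 = 316 - 99 = 217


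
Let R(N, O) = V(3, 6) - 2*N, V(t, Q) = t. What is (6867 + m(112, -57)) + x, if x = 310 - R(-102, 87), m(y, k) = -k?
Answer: 7027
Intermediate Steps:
R(N, O) = 3 - 2*N
x = 103 (x = 310 - (3 - 2*(-102)) = 310 - (3 + 204) = 310 - 1*207 = 310 - 207 = 103)
(6867 + m(112, -57)) + x = (6867 - 1*(-57)) + 103 = (6867 + 57) + 103 = 6924 + 103 = 7027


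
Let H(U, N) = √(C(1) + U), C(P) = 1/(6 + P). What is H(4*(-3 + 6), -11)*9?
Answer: 9*√595/7 ≈ 31.362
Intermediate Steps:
H(U, N) = √(⅐ + U) (H(U, N) = √(1/(6 + 1) + U) = √(1/7 + U) = √(⅐ + U))
H(4*(-3 + 6), -11)*9 = (√(7 + 49*(4*(-3 + 6)))/7)*9 = (√(7 + 49*(4*3))/7)*9 = (√(7 + 49*12)/7)*9 = (√(7 + 588)/7)*9 = (√595/7)*9 = 9*√595/7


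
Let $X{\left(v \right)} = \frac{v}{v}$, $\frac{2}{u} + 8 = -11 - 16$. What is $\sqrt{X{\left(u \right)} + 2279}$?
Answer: $2 \sqrt{570} \approx 47.749$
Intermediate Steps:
$u = - \frac{2}{35}$ ($u = \frac{2}{-8 - 27} = \frac{2}{-35} = 2 \left(- \frac{1}{35}\right) = - \frac{2}{35} \approx -0.057143$)
$X{\left(v \right)} = 1$
$\sqrt{X{\left(u \right)} + 2279} = \sqrt{1 + 2279} = \sqrt{2280} = 2 \sqrt{570}$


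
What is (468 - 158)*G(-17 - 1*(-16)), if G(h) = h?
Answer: -310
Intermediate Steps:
(468 - 158)*G(-17 - 1*(-16)) = (468 - 158)*(-17 - 1*(-16)) = 310*(-17 + 16) = 310*(-1) = -310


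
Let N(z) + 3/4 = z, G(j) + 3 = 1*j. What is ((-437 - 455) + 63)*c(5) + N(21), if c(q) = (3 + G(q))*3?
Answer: -49659/4 ≈ -12415.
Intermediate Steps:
G(j) = -3 + j (G(j) = -3 + 1*j = -3 + j)
N(z) = -¾ + z
c(q) = 3*q (c(q) = (3 + (-3 + q))*3 = q*3 = 3*q)
((-437 - 455) + 63)*c(5) + N(21) = ((-437 - 455) + 63)*(3*5) + (-¾ + 21) = (-892 + 63)*15 + 81/4 = -829*15 + 81/4 = -12435 + 81/4 = -49659/4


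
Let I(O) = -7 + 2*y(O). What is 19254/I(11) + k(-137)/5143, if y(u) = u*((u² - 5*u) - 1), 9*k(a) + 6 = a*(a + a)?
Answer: 944617934/65866401 ≈ 14.341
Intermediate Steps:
k(a) = -⅔ + 2*a²/9 (k(a) = -⅔ + (a*(a + a))/9 = -⅔ + (a*(2*a))/9 = -⅔ + (2*a²)/9 = -⅔ + 2*a²/9)
y(u) = u*(-1 + u² - 5*u)
I(O) = -7 + 2*O*(-1 + O² - 5*O) (I(O) = -7 + 2*(O*(-1 + O² - 5*O)) = -7 + 2*O*(-1 + O² - 5*O))
19254/I(11) + k(-137)/5143 = 19254/(-7 - 2*11*(1 - 1*11² + 5*11)) + (-⅔ + (2/9)*(-137)²)/5143 = 19254/(-7 - 2*11*(1 - 1*121 + 55)) + (-⅔ + (2/9)*18769)*(1/5143) = 19254/(-7 - 2*11*(1 - 121 + 55)) + (-⅔ + 37538/9)*(1/5143) = 19254/(-7 - 2*11*(-65)) + (37532/9)*(1/5143) = 19254/(-7 + 1430) + 37532/46287 = 19254/1423 + 37532/46287 = 944617934/65866401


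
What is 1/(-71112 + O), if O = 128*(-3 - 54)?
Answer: -1/78408 ≈ -1.2754e-5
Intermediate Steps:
O = -7296 (O = 128*(-57) = -7296)
1/(-71112 + O) = 1/(-71112 - 7296) = 1/(-78408) = -1/78408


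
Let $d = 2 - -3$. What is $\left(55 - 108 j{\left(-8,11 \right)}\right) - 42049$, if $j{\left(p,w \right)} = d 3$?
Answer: $-43614$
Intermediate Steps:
$d = 5$ ($d = 2 + 3 = 5$)
$j{\left(p,w \right)} = 15$ ($j{\left(p,w \right)} = 5 \cdot 3 = 15$)
$\left(55 - 108 j{\left(-8,11 \right)}\right) - 42049 = \left(55 - 1620\right) - 42049 = -1565 - 42049 = -43614$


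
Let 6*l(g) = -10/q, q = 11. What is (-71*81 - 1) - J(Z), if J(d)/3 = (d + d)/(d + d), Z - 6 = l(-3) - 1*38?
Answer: -5755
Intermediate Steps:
l(g) = -5/33 (l(g) = (-10/11)/6 = (-10*1/11)/6 = (⅙)*(-10/11) = -5/33)
Z = -1061/33 (Z = 6 + (-5/33 - 1*38) = 6 + (-5/33 - 38) = 6 - 1259/33 = -1061/33 ≈ -32.151)
J(d) = 3 (J(d) = 3*((d + d)/(d + d)) = 3*((2*d)/((2*d))) = 3*((2*d)*(1/(2*d))) = 3*1 = 3)
(-71*81 - 1) - J(Z) = (-71*81 - 1) - 1*3 = (-5751 - 1) - 3 = -5752 - 3 = -5755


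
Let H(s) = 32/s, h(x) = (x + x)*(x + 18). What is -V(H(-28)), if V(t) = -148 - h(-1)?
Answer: 114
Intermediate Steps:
h(x) = 2*x*(18 + x) (h(x) = (2*x)*(18 + x) = 2*x*(18 + x))
V(t) = -114 (V(t) = -148 - 2*(-1)*(18 - 1) = -148 - 2*(-1)*17 = -148 - 1*(-34) = -148 + 34 = -114)
-V(H(-28)) = -1*(-114) = 114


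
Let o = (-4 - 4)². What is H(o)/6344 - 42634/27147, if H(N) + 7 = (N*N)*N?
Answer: 6845763043/172220568 ≈ 39.750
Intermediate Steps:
o = 64 (o = (-8)² = 64)
H(N) = -7 + N³ (H(N) = -7 + (N*N)*N = -7 + N²*N = -7 + N³)
H(o)/6344 - 42634/27147 = (-7 + 64³)/6344 - 42634/27147 = (-7 + 262144)*(1/6344) - 42634*1/27147 = 262137*(1/6344) - 42634/27147 = 262137/6344 - 42634/27147 = 6845763043/172220568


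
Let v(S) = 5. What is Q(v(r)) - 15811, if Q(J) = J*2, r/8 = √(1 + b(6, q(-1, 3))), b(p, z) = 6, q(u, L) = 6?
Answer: -15801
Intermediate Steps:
r = 8*√7 (r = 8*√(1 + 6) = 8*√7 ≈ 21.166)
Q(J) = 2*J
Q(v(r)) - 15811 = 2*5 - 15811 = 10 - 15811 = -15801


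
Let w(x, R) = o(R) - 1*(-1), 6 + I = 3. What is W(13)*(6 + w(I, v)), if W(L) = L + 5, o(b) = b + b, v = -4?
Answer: -18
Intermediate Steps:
I = -3 (I = -6 + 3 = -3)
o(b) = 2*b
W(L) = 5 + L
w(x, R) = 1 + 2*R (w(x, R) = 2*R - 1*(-1) = 2*R + 1 = 1 + 2*R)
W(13)*(6 + w(I, v)) = (5 + 13)*(6 + (1 + 2*(-4))) = 18*(6 + (1 - 8)) = 18*(6 - 7) = 18*(-1) = -18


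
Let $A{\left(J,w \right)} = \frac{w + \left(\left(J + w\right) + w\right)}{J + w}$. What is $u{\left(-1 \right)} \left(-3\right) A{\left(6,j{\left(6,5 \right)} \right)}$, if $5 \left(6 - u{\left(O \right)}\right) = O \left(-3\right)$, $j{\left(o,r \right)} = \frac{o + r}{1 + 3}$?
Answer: $- \frac{4617}{175} \approx -26.383$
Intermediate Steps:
$j{\left(o,r \right)} = \frac{o}{4} + \frac{r}{4}$ ($j{\left(o,r \right)} = \frac{o + r}{4} = \left(o + r\right) \frac{1}{4} = \frac{o}{4} + \frac{r}{4}$)
$u{\left(O \right)} = 6 + \frac{3 O}{5}$ ($u{\left(O \right)} = 6 - \frac{O \left(-3\right)}{5} = 6 - \frac{\left(-3\right) O}{5} = 6 + \frac{3 O}{5}$)
$A{\left(J,w \right)} = \frac{J + 3 w}{J + w}$ ($A{\left(J,w \right)} = \frac{w + \left(J + 2 w\right)}{J + w} = \frac{J + 3 w}{J + w}$)
$u{\left(-1 \right)} \left(-3\right) A{\left(6,j{\left(6,5 \right)} \right)} = \left(6 + \frac{3}{5} \left(-1\right)\right) \left(-3\right) \frac{6 + 3 \left(\frac{1}{4} \cdot 6 + \frac{1}{4} \cdot 5\right)}{6 + \left(\frac{1}{4} \cdot 6 + \frac{1}{4} \cdot 5\right)} = \left(6 - \frac{3}{5}\right) \left(-3\right) \frac{6 + 3 \left(\frac{3}{2} + \frac{5}{4}\right)}{6 + \left(\frac{3}{2} + \frac{5}{4}\right)} = \frac{27}{5} \left(-3\right) \frac{6 + 3 \cdot \frac{11}{4}}{6 + \frac{11}{4}} = - \frac{81 \frac{6 + \frac{33}{4}}{\frac{35}{4}}}{5} = - \frac{81 \cdot \frac{4}{35} \cdot \frac{57}{4}}{5} = \left(- \frac{81}{5}\right) \frac{57}{35} = - \frac{4617}{175}$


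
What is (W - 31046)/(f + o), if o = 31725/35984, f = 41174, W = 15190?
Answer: -570562304/1481636941 ≈ -0.38509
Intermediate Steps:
o = 31725/35984 (o = 31725*(1/35984) = 31725/35984 ≈ 0.88164)
(W - 31046)/(f + o) = (15190 - 31046)/(41174 + 31725/35984) = -15856/1481636941/35984 = -15856*35984/1481636941 = -570562304/1481636941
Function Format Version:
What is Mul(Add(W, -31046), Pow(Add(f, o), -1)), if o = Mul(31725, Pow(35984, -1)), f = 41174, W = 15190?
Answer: Rational(-570562304, 1481636941) ≈ -0.38509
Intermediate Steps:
o = Rational(31725, 35984) (o = Mul(31725, Rational(1, 35984)) = Rational(31725, 35984) ≈ 0.88164)
Mul(Add(W, -31046), Pow(Add(f, o), -1)) = Mul(Add(15190, -31046), Pow(Add(41174, Rational(31725, 35984)), -1)) = Mul(-15856, Pow(Rational(1481636941, 35984), -1)) = Mul(-15856, Rational(35984, 1481636941)) = Rational(-570562304, 1481636941)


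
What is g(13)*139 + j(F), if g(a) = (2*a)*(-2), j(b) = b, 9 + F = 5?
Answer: -7232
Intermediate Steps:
F = -4 (F = -9 + 5 = -4)
g(a) = -4*a
g(13)*139 + j(F) = -4*13*139 - 4 = -52*139 - 4 = -7228 - 4 = -7232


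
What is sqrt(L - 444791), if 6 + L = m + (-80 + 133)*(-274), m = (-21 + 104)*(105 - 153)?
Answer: I*sqrt(463303) ≈ 680.66*I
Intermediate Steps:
m = -3984 (m = 83*(-48) = -3984)
L = -18512 (L = -6 + (-3984 + (-80 + 133)*(-274)) = -6 + (-3984 + 53*(-274)) = -6 + (-3984 - 14522) = -6 - 18506 = -18512)
sqrt(L - 444791) = sqrt(-18512 - 444791) = sqrt(-463303) = I*sqrt(463303)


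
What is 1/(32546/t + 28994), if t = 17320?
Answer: 8660/251104313 ≈ 3.4488e-5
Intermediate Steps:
1/(32546/t + 28994) = 1/(32546/17320 + 28994) = 1/(32546*(1/17320) + 28994) = 1/(16273/8660 + 28994) = 1/(251104313/8660) = 8660/251104313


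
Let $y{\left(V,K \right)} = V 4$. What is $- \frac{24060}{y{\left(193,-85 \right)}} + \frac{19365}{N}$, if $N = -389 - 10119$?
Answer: $- \frac{66943065}{2028044} \approx -33.009$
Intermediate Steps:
$N = -10508$ ($N = -389 - 10119 = -10508$)
$y{\left(V,K \right)} = 4 V$
$- \frac{24060}{y{\left(193,-85 \right)}} + \frac{19365}{N} = - \frac{24060}{4 \cdot 193} + \frac{19365}{-10508} = - \frac{24060}{772} + 19365 \left(- \frac{1}{10508}\right) = \left(-24060\right) \frac{1}{772} - \frac{19365}{10508} = - \frac{6015}{193} - \frac{19365}{10508} = - \frac{66943065}{2028044}$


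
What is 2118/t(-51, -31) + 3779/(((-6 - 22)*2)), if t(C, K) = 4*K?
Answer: -146801/1736 ≈ -84.563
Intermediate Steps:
2118/t(-51, -31) + 3779/(((-6 - 22)*2)) = 2118/((4*(-31))) + 3779/(((-6 - 22)*2)) = 2118/(-124) + 3779/((-28*2)) = 2118*(-1/124) + 3779/(-56) = -1059/62 + 3779*(-1/56) = -1059/62 - 3779/56 = -146801/1736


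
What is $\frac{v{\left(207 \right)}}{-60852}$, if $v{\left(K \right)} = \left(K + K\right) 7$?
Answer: $- \frac{483}{10142} \approx -0.047624$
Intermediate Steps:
$v{\left(K \right)} = 14 K$ ($v{\left(K \right)} = 2 K 7 = 14 K$)
$\frac{v{\left(207 \right)}}{-60852} = \frac{14 \cdot 207}{-60852} = 2898 \left(- \frac{1}{60852}\right) = - \frac{483}{10142}$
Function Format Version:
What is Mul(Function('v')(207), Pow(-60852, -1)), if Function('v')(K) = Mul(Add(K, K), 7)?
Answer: Rational(-483, 10142) ≈ -0.047624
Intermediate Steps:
Function('v')(K) = Mul(14, K) (Function('v')(K) = Mul(Mul(2, K), 7) = Mul(14, K))
Mul(Function('v')(207), Pow(-60852, -1)) = Mul(Mul(14, 207), Pow(-60852, -1)) = Mul(2898, Rational(-1, 60852)) = Rational(-483, 10142)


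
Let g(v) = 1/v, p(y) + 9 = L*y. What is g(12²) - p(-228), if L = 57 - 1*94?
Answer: -1213487/144 ≈ -8427.0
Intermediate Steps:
L = -37 (L = 57 - 94 = -37)
p(y) = -9 - 37*y
g(12²) - p(-228) = 1/(12²) - (-9 - 37*(-228)) = 1/144 - (-9 + 8436) = 1/144 - 1*8427 = 1/144 - 8427 = -1213487/144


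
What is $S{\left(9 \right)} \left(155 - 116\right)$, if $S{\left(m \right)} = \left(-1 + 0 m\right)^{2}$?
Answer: $39$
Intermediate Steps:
$S{\left(m \right)} = 1$ ($S{\left(m \right)} = \left(-1 + 0\right)^{2} = \left(-1\right)^{2} = 1$)
$S{\left(9 \right)} \left(155 - 116\right) = 1 \left(155 - 116\right) = 1 \cdot 39 = 39$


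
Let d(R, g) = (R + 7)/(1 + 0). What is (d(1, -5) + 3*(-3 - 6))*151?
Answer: -2869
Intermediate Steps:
d(R, g) = 7 + R (d(R, g) = (7 + R)/1 = (7 + R)*1 = 7 + R)
(d(1, -5) + 3*(-3 - 6))*151 = ((7 + 1) + 3*(-3 - 6))*151 = (8 + 3*(-9))*151 = (8 - 27)*151 = -19*151 = -2869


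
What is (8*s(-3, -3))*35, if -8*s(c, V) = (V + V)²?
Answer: -1260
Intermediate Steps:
s(c, V) = -V²/2 (s(c, V) = -(V + V)²/8 = -4*V²/8 = -V²/2)
(8*s(-3, -3))*35 = (8*(-½*(-3)²))*35 = (8*(-½*9))*35 = (8*(-9/2))*35 = -36*35 = -1260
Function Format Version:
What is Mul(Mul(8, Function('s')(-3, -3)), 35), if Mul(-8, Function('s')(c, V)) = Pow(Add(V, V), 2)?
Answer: -1260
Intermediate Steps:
Function('s')(c, V) = Mul(Rational(-1, 2), Pow(V, 2)) (Function('s')(c, V) = Mul(Rational(-1, 8), Pow(Add(V, V), 2)) = Mul(Rational(-1, 8), Pow(Mul(2, V), 2)) = Mul(Rational(-1, 8), Mul(4, Pow(V, 2))) = Mul(Rational(-1, 2), Pow(V, 2)))
Mul(Mul(8, Function('s')(-3, -3)), 35) = Mul(Mul(8, Mul(Rational(-1, 2), Pow(-3, 2))), 35) = Mul(Mul(8, Mul(Rational(-1, 2), 9)), 35) = Mul(Mul(8, Rational(-9, 2)), 35) = Mul(-36, 35) = -1260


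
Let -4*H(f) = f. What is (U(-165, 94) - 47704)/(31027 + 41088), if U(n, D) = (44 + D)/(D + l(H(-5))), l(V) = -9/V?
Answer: -10351423/15648955 ≈ -0.66148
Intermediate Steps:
H(f) = -f/4
U(n, D) = (44 + D)/(-36/5 + D) (U(n, D) = (44 + D)/(D - 9/((-1/4*(-5)))) = (44 + D)/(D - 9/5/4) = (44 + D)/(D - 9*4/5) = (44 + D)/(D - 36/5) = (44 + D)/(-36/5 + D))
(U(-165, 94) - 47704)/(31027 + 41088) = (5*(44 + 94)/(-36 + 5*94) - 47704)/(31027 + 41088) = (5*138/(-36 + 470) - 47704)/72115 = (5*138/434 - 47704)*(1/72115) = (5*(1/434)*138 - 47704)*(1/72115) = (345/217 - 47704)*(1/72115) = -10351423/217*1/72115 = -10351423/15648955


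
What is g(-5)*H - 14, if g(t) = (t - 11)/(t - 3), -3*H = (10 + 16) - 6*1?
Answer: -82/3 ≈ -27.333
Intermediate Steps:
H = -20/3 (H = -((10 + 16) - 6*1)/3 = -(26 - 6)/3 = -1/3*20 = -20/3 ≈ -6.6667)
g(t) = (-11 + t)/(-3 + t)
g(-5)*H - 14 = ((-11 - 5)/(-3 - 5))*(-20/3) - 14 = (-16/(-8))*(-20/3) - 14 = -1/8*(-16)*(-20/3) - 14 = 2*(-20/3) - 14 = -40/3 - 14 = -82/3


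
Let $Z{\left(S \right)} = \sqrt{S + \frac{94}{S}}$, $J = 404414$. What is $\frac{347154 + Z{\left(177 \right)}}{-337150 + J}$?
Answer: $\frac{173577}{33632} + \frac{67 \sqrt{1239}}{11905728} \approx 5.1613$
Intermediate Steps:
$\frac{347154 + Z{\left(177 \right)}}{-337150 + J} = \frac{347154 + \sqrt{177 + \frac{94}{177}}}{-337150 + 404414} = \frac{347154 + \sqrt{177 + 94 \cdot \frac{1}{177}}}{67264} = \left(347154 + \sqrt{177 + \frac{94}{177}}\right) \frac{1}{67264} = \left(347154 + \sqrt{\frac{31423}{177}}\right) \frac{1}{67264} = \left(347154 + \frac{67 \sqrt{1239}}{177}\right) \frac{1}{67264} = \frac{173577}{33632} + \frac{67 \sqrt{1239}}{11905728}$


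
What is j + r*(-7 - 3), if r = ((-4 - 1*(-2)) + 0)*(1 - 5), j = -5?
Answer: -85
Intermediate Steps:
r = 8 (r = ((-4 + 2) + 0)*(-4) = (-2 + 0)*(-4) = -2*(-4) = 8)
j + r*(-7 - 3) = -5 + 8*(-7 - 3) = -5 + 8*(-10) = -5 - 80 = -85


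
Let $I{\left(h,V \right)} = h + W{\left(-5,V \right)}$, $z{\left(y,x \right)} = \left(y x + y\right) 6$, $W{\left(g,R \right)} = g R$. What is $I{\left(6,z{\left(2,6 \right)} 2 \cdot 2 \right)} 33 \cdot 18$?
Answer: $-994356$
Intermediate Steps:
$W{\left(g,R \right)} = R g$
$z{\left(y,x \right)} = 6 y + 6 x y$ ($z{\left(y,x \right)} = \left(x y + y\right) 6 = \left(y + x y\right) 6 = 6 y + 6 x y$)
$I{\left(h,V \right)} = h - 5 V$ ($I{\left(h,V \right)} = h + V \left(-5\right) = h - 5 V$)
$I{\left(6,z{\left(2,6 \right)} 2 \cdot 2 \right)} 33 \cdot 18 = \left(6 - 5 \cdot 6 \cdot 2 \left(1 + 6\right) 2 \cdot 2\right) 33 \cdot 18 = \left(6 - 5 \cdot 6 \cdot 2 \cdot 7 \cdot 2 \cdot 2\right) 33 \cdot 18 = \left(6 - 5 \cdot 84 \cdot 2 \cdot 2\right) 33 \cdot 18 = \left(6 - 5 \cdot 168 \cdot 2\right) 33 \cdot 18 = \left(6 - 1680\right) 33 \cdot 18 = \left(-1674\right) 33 \cdot 18 = \left(-55242\right) 18 = -994356$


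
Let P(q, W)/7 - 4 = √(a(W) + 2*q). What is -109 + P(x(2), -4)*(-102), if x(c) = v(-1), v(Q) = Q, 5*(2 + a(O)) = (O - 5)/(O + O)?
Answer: -2965 - 357*I*√1510/10 ≈ -2965.0 - 1387.3*I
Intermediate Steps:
a(O) = -2 + (-5 + O)/(10*O) (a(O) = -2 + ((O - 5)/(O + O))/5 = -2 + ((-5 + O)/((2*O)))/5 = -2 + ((-5 + O)*(1/(2*O)))/5 = -2 + ((-5 + O)/(2*O))/5 = -2 + (-5 + O)/(10*O))
x(c) = -1
P(q, W) = 28 + 7*√(2*q + (-5 - 19*W)/(10*W)) (P(q, W) = 28 + 7*√((-5 - 19*W)/(10*W) + 2*q) = 28 + 7*√(2*q + (-5 - 19*W)/(10*W)))
-109 + P(x(2), -4)*(-102) = -109 + (28 + 7*√(-190 - 50/(-4) + 200*(-1))/10)*(-102) = -109 + (28 + 7*√(-190 - 50*(-¼) - 200)/10)*(-102) = -109 + (28 + 7*√(-190 + 25/2 - 200)/10)*(-102) = -109 + (28 + 7*√(-755/2)/10)*(-102) = -109 + (28 + 7*(I*√1510/2)/10)*(-102) = -109 + (28 + 7*I*√1510/20)*(-102) = -109 + (-2856 - 357*I*√1510/10) = -2965 - 357*I*√1510/10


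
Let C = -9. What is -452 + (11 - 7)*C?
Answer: -488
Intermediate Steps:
-452 + (11 - 7)*C = -452 + (11 - 7)*(-9) = -452 + 4*(-9) = -452 - 36 = -488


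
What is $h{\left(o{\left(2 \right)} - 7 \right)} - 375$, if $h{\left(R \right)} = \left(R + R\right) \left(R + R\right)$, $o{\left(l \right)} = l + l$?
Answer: $-339$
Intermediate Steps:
$o{\left(l \right)} = 2 l$
$h{\left(R \right)} = 4 R^{2}$ ($h{\left(R \right)} = 2 R 2 R = 4 R^{2}$)
$h{\left(o{\left(2 \right)} - 7 \right)} - 375 = 4 \left(2 \cdot 2 - 7\right)^{2} - 375 = 4 \left(4 - 7\right)^{2} - 375 = 4 \left(-3\right)^{2} - 375 = 4 \cdot 9 - 375 = 36 - 375 = -339$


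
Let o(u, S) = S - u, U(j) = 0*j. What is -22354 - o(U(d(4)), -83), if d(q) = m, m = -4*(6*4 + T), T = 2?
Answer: -22271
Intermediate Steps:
m = -104 (m = -4*(6*4 + 2) = -4*(24 + 2) = -4*26 = -104)
d(q) = -104
U(j) = 0
-22354 - o(U(d(4)), -83) = -22354 - (-83 - 1*0) = -22354 - (-83 + 0) = -22354 - 1*(-83) = -22354 + 83 = -22271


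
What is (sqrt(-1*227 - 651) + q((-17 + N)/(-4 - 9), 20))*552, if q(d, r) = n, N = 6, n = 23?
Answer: 12696 + 552*I*sqrt(878) ≈ 12696.0 + 16356.0*I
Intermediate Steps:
q(d, r) = 23
(sqrt(-1*227 - 651) + q((-17 + N)/(-4 - 9), 20))*552 = (sqrt(-1*227 - 651) + 23)*552 = (sqrt(-227 - 651) + 23)*552 = (sqrt(-878) + 23)*552 = (I*sqrt(878) + 23)*552 = (23 + I*sqrt(878))*552 = 12696 + 552*I*sqrt(878)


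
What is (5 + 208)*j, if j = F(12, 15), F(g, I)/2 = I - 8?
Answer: 2982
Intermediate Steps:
F(g, I) = -16 + 2*I (F(g, I) = 2*(I - 8) = 2*(-8 + I) = -16 + 2*I)
j = 14 (j = -16 + 2*15 = -16 + 30 = 14)
(5 + 208)*j = (5 + 208)*14 = 213*14 = 2982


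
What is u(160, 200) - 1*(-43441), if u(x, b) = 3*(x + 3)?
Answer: 43930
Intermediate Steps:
u(x, b) = 9 + 3*x (u(x, b) = 3*(3 + x) = 9 + 3*x)
u(160, 200) - 1*(-43441) = (9 + 3*160) - 1*(-43441) = (9 + 480) + 43441 = 489 + 43441 = 43930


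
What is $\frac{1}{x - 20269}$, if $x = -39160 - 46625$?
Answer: $- \frac{1}{106054} \approx -9.4292 \cdot 10^{-6}$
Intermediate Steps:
$x = -85785$ ($x = -39160 - 46625 = -85785$)
$\frac{1}{x - 20269} = \frac{1}{-85785 - 20269} = \frac{1}{-106054} = - \frac{1}{106054}$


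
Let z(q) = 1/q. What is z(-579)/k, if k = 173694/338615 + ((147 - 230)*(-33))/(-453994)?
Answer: -153729178310/45120640496229 ≈ -0.0034071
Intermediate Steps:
k = 77928567351/153729178310 (k = 173694*(1/338615) - 83*(-33)*(-1/453994) = 173694/338615 + 2739*(-1/453994) = 173694/338615 - 2739/453994 = 77928567351/153729178310 ≈ 0.50692)
z(-579)/k = 1/((-579)*(77928567351/153729178310)) = -1/579*153729178310/77928567351 = -153729178310/45120640496229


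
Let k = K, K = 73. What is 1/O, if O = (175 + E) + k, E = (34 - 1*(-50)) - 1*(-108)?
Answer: 1/440 ≈ 0.0022727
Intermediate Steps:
k = 73
E = 192 (E = (34 + 50) + 108 = 84 + 108 = 192)
O = 440 (O = (175 + 192) + 73 = 367 + 73 = 440)
1/O = 1/440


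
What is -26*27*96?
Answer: -67392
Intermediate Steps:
-26*27*96 = -702*96 = -67392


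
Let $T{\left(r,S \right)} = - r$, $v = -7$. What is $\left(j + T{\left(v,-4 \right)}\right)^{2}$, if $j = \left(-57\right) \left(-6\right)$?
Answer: $121801$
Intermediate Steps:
$j = 342$
$\left(j + T{\left(v,-4 \right)}\right)^{2} = \left(342 - -7\right)^{2} = \left(342 + 7\right)^{2} = 349^{2} = 121801$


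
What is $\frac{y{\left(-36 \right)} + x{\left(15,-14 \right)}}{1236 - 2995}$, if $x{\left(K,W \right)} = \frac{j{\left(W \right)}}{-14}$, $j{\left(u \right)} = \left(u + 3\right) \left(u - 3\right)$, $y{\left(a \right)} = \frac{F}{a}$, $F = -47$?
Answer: $\frac{3037}{443268} \approx 0.0068514$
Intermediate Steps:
$y{\left(a \right)} = - \frac{47}{a}$
$j{\left(u \right)} = \left(-3 + u\right) \left(3 + u\right)$ ($j{\left(u \right)} = \left(3 + u\right) \left(-3 + u\right) = \left(-3 + u\right) \left(3 + u\right)$)
$x{\left(K,W \right)} = \frac{9}{14} - \frac{W^{2}}{14}$ ($x{\left(K,W \right)} = \frac{-9 + W^{2}}{-14} = \left(-9 + W^{2}\right) \left(- \frac{1}{14}\right) = \frac{9}{14} - \frac{W^{2}}{14}$)
$\frac{y{\left(-36 \right)} + x{\left(15,-14 \right)}}{1236 - 2995} = \frac{- \frac{47}{-36} + \left(\frac{9}{14} - \frac{\left(-14\right)^{2}}{14}\right)}{1236 - 2995} = \frac{\left(-47\right) \left(- \frac{1}{36}\right) + \left(\frac{9}{14} - 14\right)}{1236 - 2995} = \frac{\frac{47}{36} + \left(\frac{9}{14} - 14\right)}{-1759} = \left(\frac{47}{36} - \frac{187}{14}\right) \left(- \frac{1}{1759}\right) = \left(- \frac{3037}{252}\right) \left(- \frac{1}{1759}\right) = \frac{3037}{443268}$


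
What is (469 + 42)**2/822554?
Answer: 261121/822554 ≈ 0.31745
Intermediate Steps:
(469 + 42)**2/822554 = 511**2*(1/822554) = 261121*(1/822554) = 261121/822554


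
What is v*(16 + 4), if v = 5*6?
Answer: 600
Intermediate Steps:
v = 30
v*(16 + 4) = 30*(16 + 4) = 30*20 = 600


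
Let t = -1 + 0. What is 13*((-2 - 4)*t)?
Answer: 78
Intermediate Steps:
t = -1
13*((-2 - 4)*t) = 13*((-2 - 4)*(-1)) = 13*(-6*(-1)) = 13*6 = 78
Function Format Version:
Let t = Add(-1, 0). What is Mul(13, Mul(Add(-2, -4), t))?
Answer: 78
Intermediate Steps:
t = -1
Mul(13, Mul(Add(-2, -4), t)) = Mul(13, Mul(Add(-2, -4), -1)) = Mul(13, Mul(-6, -1)) = Mul(13, 6) = 78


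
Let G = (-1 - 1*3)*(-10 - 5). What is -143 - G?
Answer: -203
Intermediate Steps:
G = 60 (G = (-1 - 3)*(-15) = -4*(-15) = 60)
-143 - G = -143 - 1*60 = -143 - 60 = -203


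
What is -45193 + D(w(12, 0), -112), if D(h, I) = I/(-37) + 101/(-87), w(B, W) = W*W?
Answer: -145470260/3219 ≈ -45191.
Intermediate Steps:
w(B, W) = W²
D(h, I) = -101/87 - I/37 (D(h, I) = I*(-1/37) + 101*(-1/87) = -I/37 - 101/87 = -101/87 - I/37)
-45193 + D(w(12, 0), -112) = -45193 + (-101/87 - 1/37*(-112)) = -45193 + (-101/87 + 112/37) = -45193 + 6007/3219 = -145470260/3219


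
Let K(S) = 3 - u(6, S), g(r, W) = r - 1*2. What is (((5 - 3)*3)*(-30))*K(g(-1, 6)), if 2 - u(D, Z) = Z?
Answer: 360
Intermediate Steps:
u(D, Z) = 2 - Z
g(r, W) = -2 + r (g(r, W) = r - 2 = -2 + r)
K(S) = 1 + S (K(S) = 3 - (2 - S) = 3 + (-2 + S) = 1 + S)
(((5 - 3)*3)*(-30))*K(g(-1, 6)) = (((5 - 3)*3)*(-30))*(1 + (-2 - 1)) = ((2*3)*(-30))*(1 - 3) = (6*(-30))*(-2) = -180*(-2) = 360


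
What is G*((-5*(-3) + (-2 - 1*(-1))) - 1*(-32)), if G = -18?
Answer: -828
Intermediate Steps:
G*((-5*(-3) + (-2 - 1*(-1))) - 1*(-32)) = -18*((-5*(-3) + (-2 - 1*(-1))) - 1*(-32)) = -18*((15 + (-2 + 1)) + 32) = -18*((15 - 1) + 32) = -18*(14 + 32) = -18*46 = -828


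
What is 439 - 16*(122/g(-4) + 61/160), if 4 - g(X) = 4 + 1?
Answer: 23849/10 ≈ 2384.9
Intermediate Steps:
g(X) = -1 (g(X) = 4 - (4 + 1) = 4 - 1*5 = 4 - 5 = -1)
439 - 16*(122/g(-4) + 61/160) = 439 - 16*(122/(-1) + 61/160) = 439 - 16*(122*(-1) + 61*(1/160)) = 439 - 16*(-122 + 61/160) = 439 - 16*(-19459/160) = 439 + 19459/10 = 23849/10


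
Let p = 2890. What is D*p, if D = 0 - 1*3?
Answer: -8670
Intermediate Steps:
D = -3 (D = 0 - 3 = -3)
D*p = -3*2890 = -8670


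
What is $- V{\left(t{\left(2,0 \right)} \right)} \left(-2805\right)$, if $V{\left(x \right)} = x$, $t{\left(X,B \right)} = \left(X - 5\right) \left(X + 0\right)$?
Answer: $-16830$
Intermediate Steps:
$t{\left(X,B \right)} = X \left(-5 + X\right)$ ($t{\left(X,B \right)} = \left(-5 + X\right) X = X \left(-5 + X\right)$)
$- V{\left(t{\left(2,0 \right)} \right)} \left(-2805\right) = - 2 \left(-5 + 2\right) \left(-2805\right) = - 2 \left(-3\right) \left(-2805\right) = - \left(-6\right) \left(-2805\right) = \left(-1\right) 16830 = -16830$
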